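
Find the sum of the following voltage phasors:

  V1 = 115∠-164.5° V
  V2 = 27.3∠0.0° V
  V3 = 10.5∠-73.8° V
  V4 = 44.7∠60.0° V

Step 1 — Convert each phasor to rectangular form:
  V1 = 115·(cos(-164.5°) + j·sin(-164.5°)) = -110.8 - j30.73 V
  V2 = 27.3·(cos(0.0°) + j·sin(0.0°)) = 27.3 V
  V3 = 10.5·(cos(-73.8°) + j·sin(-73.8°)) = 2.929 - j10.08 V
  V4 = 44.7·(cos(60.0°) + j·sin(60.0°)) = 22.35 + j38.71 V
Step 2 — Sum components: V_total = -58.24 - j2.104 V.
Step 3 — Convert to polar: |V_total| = 58.28 V, ∠V_total = -177.9°.

V_total = 58.28∠-177.9° V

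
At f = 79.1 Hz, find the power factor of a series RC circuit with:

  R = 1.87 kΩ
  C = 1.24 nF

Step 1 — Angular frequency: ω = 2π·f = 2π·79.1 = 497 rad/s.
Step 2 — Component impedances:
  R: Z = R = 1870 Ω
  C: Z = 1/(jωC) = -j/(ω·C) = 0 - j1.623e+06 Ω
Step 3 — Series combination: Z_total = R + C = 1870 - j1.623e+06 Ω = 1.623e+06∠-89.9° Ω.
Step 4 — Power factor: PF = cos(φ) = Re(Z)/|Z| = 1870/1.623e+06 = 0.001152.
Step 5 — Type: Im(Z) = -1.623e+06 ⇒ leading (phase φ = -89.9°).

PF = 0.001152 (leading, φ = -89.9°)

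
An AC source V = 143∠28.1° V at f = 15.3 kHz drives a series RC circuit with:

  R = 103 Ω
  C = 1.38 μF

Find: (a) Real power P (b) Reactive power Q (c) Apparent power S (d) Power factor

Step 1 — Angular frequency: ω = 2π·f = 2π·1.53e+04 = 9.613e+04 rad/s.
Step 2 — Component impedances:
  R: Z = R = 103 Ω
  C: Z = 1/(jωC) = -j/(ω·C) = 0 - j7.538 Ω
Step 3 — Series combination: Z_total = R + C = 103 - j7.538 Ω = 103.3∠-4.2° Ω.
Step 4 — Source phasor: V = 143∠28.1° V = 126.1 + j67.35 V.
Step 5 — Current: I = V / Z = 1.171 + j0.7396 A = 1.385∠32.3° A.
Step 6 — Complex power: S = V·I* = 197.5 - j14.45 VA.
Step 7 — Real power: P = Re(S) = 197.5 W.
Step 8 — Reactive power: Q = Im(S) = -14.45 VAR.
Step 9 — Apparent power: |S| = 198 VA.
Step 10 — Power factor: PF = P/|S| = 0.9973 (leading).

(a) P = 197.5 W  (b) Q = -14.45 VAR  (c) S = 198 VA  (d) PF = 0.9973 (leading)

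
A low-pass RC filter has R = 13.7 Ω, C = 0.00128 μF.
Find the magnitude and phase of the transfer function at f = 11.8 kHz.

Step 1 — Angular frequency: ω = 2π·1.18e+04 = 7.414e+04 rad/s.
Step 2 — Transfer function: H(jω) = 1/(1 + jωRC).
Step 3 — Denominator: 1 + jωRC = 1 + j·7.414e+04·13.7·1.28e-09 = 1 + j0.0013.
Step 4 — H = 1 - j0.0013.
Step 5 — Magnitude: |H| = 1 (-0.0 dB); phase: φ = -0.1°.

|H| = 1 (-0.0 dB), φ = -0.1°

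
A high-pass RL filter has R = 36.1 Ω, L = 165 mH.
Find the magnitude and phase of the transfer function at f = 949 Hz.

Step 1 — Angular frequency: ω = 2π·949 = 5963 rad/s.
Step 2 — Transfer function: H(jω) = jωL/(R + jωL).
Step 3 — Numerator jωL = j·983.9; denominator R + jωL = 36.1 + j983.9.
Step 4 — H = 0.9987 + j0.03664.
Step 5 — Magnitude: |H| = 0.9993 (-0.0 dB); phase: φ = 2.1°.

|H| = 0.9993 (-0.0 dB), φ = 2.1°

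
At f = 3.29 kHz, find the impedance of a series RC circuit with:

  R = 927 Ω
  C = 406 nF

Step 1 — Angular frequency: ω = 2π·f = 2π·3290 = 2.067e+04 rad/s.
Step 2 — Component impedances:
  R: Z = R = 927 Ω
  C: Z = 1/(jωC) = -j/(ω·C) = 0 - j119.2 Ω
Step 3 — Series combination: Z_total = R + C = 927 - j119.2 Ω = 934.6∠-7.3° Ω.

Z = 927 - j119.2 Ω = 934.6∠-7.3° Ω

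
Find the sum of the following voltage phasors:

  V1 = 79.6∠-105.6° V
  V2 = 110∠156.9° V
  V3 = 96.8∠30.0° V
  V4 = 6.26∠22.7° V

Step 1 — Convert each phasor to rectangular form:
  V1 = 79.6·(cos(-105.6°) + j·sin(-105.6°)) = -21.41 - j76.67 V
  V2 = 110·(cos(156.9°) + j·sin(156.9°)) = -101.2 + j43.16 V
  V3 = 96.8·(cos(30.0°) + j·sin(30.0°)) = 83.83 + j48.4 V
  V4 = 6.26·(cos(22.7°) + j·sin(22.7°)) = 5.775 + j2.416 V
Step 2 — Sum components: V_total = -32.98 + j17.31 V.
Step 3 — Convert to polar: |V_total| = 37.24 V, ∠V_total = 152.3°.

V_total = 37.24∠152.3° V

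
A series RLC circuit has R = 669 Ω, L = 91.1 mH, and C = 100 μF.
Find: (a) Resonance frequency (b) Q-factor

Step 1 — Resonance condition Im(Z)=0 gives ω₀ = 1/√(LC).
Step 2 — ω₀ = 1/√(0.0911·0.0001) = 331.3 rad/s.
Step 3 — f₀ = ω₀/(2π) = 52.73 Hz.
Step 4 — Series Q: Q = ω₀L/R = 331.3·0.0911/669 = 0.04512.

(a) f₀ = 52.73 Hz  (b) Q = 0.04512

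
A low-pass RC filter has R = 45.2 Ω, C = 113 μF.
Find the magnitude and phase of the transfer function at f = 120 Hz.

Step 1 — Angular frequency: ω = 2π·120 = 754 rad/s.
Step 2 — Transfer function: H(jω) = 1/(1 + jωRC).
Step 3 — Denominator: 1 + jωRC = 1 + j·754·45.2·0.000113 = 1 + j3.851.
Step 4 — H = 0.06317 - j0.2433.
Step 5 — Magnitude: |H| = 0.2513 (-12.0 dB); phase: φ = -75.4°.

|H| = 0.2513 (-12.0 dB), φ = -75.4°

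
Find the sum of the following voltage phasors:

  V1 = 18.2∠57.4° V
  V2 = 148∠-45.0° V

Step 1 — Convert each phasor to rectangular form:
  V1 = 18.2·(cos(57.4°) + j·sin(57.4°)) = 9.806 + j15.33 V
  V2 = 148·(cos(-45.0°) + j·sin(-45.0°)) = 104.7 - j104.7 V
Step 2 — Sum components: V_total = 114.5 - j89.32 V.
Step 3 — Convert to polar: |V_total| = 145.2 V, ∠V_total = -38.0°.

V_total = 145.2∠-38.0° V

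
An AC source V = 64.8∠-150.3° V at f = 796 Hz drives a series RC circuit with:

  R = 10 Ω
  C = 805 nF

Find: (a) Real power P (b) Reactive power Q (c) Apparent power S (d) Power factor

Step 1 — Angular frequency: ω = 2π·f = 2π·796 = 5001 rad/s.
Step 2 — Component impedances:
  R: Z = R = 10 Ω
  C: Z = 1/(jωC) = -j/(ω·C) = 0 - j248.4 Ω
Step 3 — Series combination: Z_total = R + C = 10 - j248.4 Ω = 248.6∠-87.7° Ω.
Step 4 — Source phasor: V = 64.8∠-150.3° V = -56.29 - j32.11 V.
Step 5 — Current: I = V / Z = 0.1199 - j0.2314 A = 0.2607∠-62.6° A.
Step 6 — Complex power: S = V·I* = 0.6796 - j16.88 VA.
Step 7 — Real power: P = Re(S) = 0.6796 W.
Step 8 — Reactive power: Q = Im(S) = -16.88 VAR.
Step 9 — Apparent power: |S| = 16.89 VA.
Step 10 — Power factor: PF = P/|S| = 0.04023 (leading).

(a) P = 0.6796 W  (b) Q = -16.88 VAR  (c) S = 16.89 VA  (d) PF = 0.04023 (leading)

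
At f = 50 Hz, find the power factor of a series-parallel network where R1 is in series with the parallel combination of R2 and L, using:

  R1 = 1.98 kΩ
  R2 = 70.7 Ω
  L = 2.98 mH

Step 1 — Angular frequency: ω = 2π·f = 2π·50 = 314.2 rad/s.
Step 2 — Component impedances:
  R1: Z = R = 1980 Ω
  R2: Z = R = 70.7 Ω
  L: Z = jωL = j·314.2·0.00298 = 0 + j0.9362 Ω
Step 3 — Parallel branch: R2 || L = 1/(1/R2 + 1/L) = 0.01239 + j0.936 Ω.
Step 4 — Series with R1: Z_total = R1 + (R2 || L) = 1980 + j0.936 Ω = 1980∠0.0° Ω.
Step 5 — Power factor: PF = cos(φ) = Re(Z)/|Z| = 1980/1980 = 1.
Step 6 — Type: Im(Z) = 0.936 ⇒ lagging (phase φ = 0.0°).

PF = 1 (lagging, φ = 0.0°)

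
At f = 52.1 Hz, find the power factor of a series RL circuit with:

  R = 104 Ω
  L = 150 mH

Step 1 — Angular frequency: ω = 2π·f = 2π·52.1 = 327.4 rad/s.
Step 2 — Component impedances:
  R: Z = R = 104 Ω
  L: Z = jωL = j·327.4·0.15 = 0 + j49.1 Ω
Step 3 — Series combination: Z_total = R + L = 104 + j49.1 Ω = 115∠25.3° Ω.
Step 4 — Power factor: PF = cos(φ) = Re(Z)/|Z| = 104/115 = 0.9043.
Step 5 — Type: Im(Z) = 49.1 ⇒ lagging (phase φ = 25.3°).

PF = 0.9043 (lagging, φ = 25.3°)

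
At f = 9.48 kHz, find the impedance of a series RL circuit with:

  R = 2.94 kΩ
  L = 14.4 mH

Step 1 — Angular frequency: ω = 2π·f = 2π·9480 = 5.956e+04 rad/s.
Step 2 — Component impedances:
  R: Z = R = 2940 Ω
  L: Z = jωL = j·5.956e+04·0.0144 = 0 + j857.7 Ω
Step 3 — Series combination: Z_total = R + L = 2940 + j857.7 Ω = 3063∠16.3° Ω.

Z = 2940 + j857.7 Ω = 3063∠16.3° Ω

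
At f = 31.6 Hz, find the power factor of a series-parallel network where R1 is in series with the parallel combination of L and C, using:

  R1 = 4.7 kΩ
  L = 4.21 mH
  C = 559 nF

Step 1 — Angular frequency: ω = 2π·f = 2π·31.6 = 198.5 rad/s.
Step 2 — Component impedances:
  R1: Z = R = 4700 Ω
  L: Z = jωL = j·198.5·0.00421 = 0 + j0.8359 Ω
  C: Z = 1/(jωC) = -j/(ω·C) = 0 - j9010 Ω
Step 3 — Parallel branch: L || C = 1/(1/L + 1/C) = 0 + j0.836 Ω.
Step 4 — Series with R1: Z_total = R1 + (L || C) = 4700 + j0.836 Ω = 4700∠0.0° Ω.
Step 5 — Power factor: PF = cos(φ) = Re(Z)/|Z| = 4700/4700 = 1.
Step 6 — Type: Im(Z) = 0.836 ⇒ lagging (phase φ = 0.0°).

PF = 1 (lagging, φ = 0.0°)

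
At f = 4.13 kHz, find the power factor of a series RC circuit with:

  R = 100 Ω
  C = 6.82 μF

Step 1 — Angular frequency: ω = 2π·f = 2π·4130 = 2.595e+04 rad/s.
Step 2 — Component impedances:
  R: Z = R = 100 Ω
  C: Z = 1/(jωC) = -j/(ω·C) = 0 - j5.65 Ω
Step 3 — Series combination: Z_total = R + C = 100 - j5.65 Ω = 100.2∠-3.2° Ω.
Step 4 — Power factor: PF = cos(φ) = Re(Z)/|Z| = 100/100.16 = 0.9984.
Step 5 — Type: Im(Z) = -5.65 ⇒ leading (phase φ = -3.2°).

PF = 0.9984 (leading, φ = -3.2°)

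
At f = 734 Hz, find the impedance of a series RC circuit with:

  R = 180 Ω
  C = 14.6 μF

Step 1 — Angular frequency: ω = 2π·f = 2π·734 = 4612 rad/s.
Step 2 — Component impedances:
  R: Z = R = 180 Ω
  C: Z = 1/(jωC) = -j/(ω·C) = 0 - j14.85 Ω
Step 3 — Series combination: Z_total = R + C = 180 - j14.85 Ω = 180.6∠-4.7° Ω.

Z = 180 - j14.85 Ω = 180.6∠-4.7° Ω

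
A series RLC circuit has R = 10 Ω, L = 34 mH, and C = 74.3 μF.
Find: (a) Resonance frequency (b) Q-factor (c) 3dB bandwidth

Step 1 — Resonance condition Im(Z)=0 gives ω₀ = 1/√(LC).
Step 2 — ω₀ = 1/√(0.034·7.43e-05) = 629.2 rad/s.
Step 3 — f₀ = ω₀/(2π) = 100.1 Hz.
Step 4 — Series Q: Q = ω₀L/R = 629.2·0.034/10 = 2.139.
Step 5 — 3dB bandwidth: Δω = ω₀/Q = 294.1 rad/s; BW = Δω/(2π) = 46.81 Hz.

(a) f₀ = 100.1 Hz  (b) Q = 2.139  (c) BW = 46.81 Hz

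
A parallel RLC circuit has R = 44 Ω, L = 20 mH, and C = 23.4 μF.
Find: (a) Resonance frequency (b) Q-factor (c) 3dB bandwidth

Step 1 — Resonance: ω₀ = 1/√(LC) = 1/√(0.02·2.34e-05) = 1462 rad/s.
Step 2 — f₀ = ω₀/(2π) = 232.6 Hz.
Step 3 — Parallel Q: Q = R/(ω₀L) = 44/(1462·0.02) = 1.505.
Step 4 — Bandwidth: Δω = ω₀/Q = 971.3 rad/s; BW = Δω/(2π) = 154.6 Hz.

(a) f₀ = 232.6 Hz  (b) Q = 1.505  (c) BW = 154.6 Hz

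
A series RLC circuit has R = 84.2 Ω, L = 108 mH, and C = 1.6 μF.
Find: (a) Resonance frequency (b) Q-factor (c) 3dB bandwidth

Step 1 — Resonance: ω₀ = 1/√(LC) = 1/√(0.108·1.6e-06) = 2406 rad/s.
Step 2 — f₀ = ω₀/(2π) = 382.9 Hz.
Step 3 — Series Q: Q = ω₀L/R = 2406·0.108/84.2 = 3.086.
Step 4 — Bandwidth: Δω = ω₀/Q = 779.6 rad/s; BW = Δω/(2π) = 124.1 Hz.

(a) f₀ = 382.9 Hz  (b) Q = 3.086  (c) BW = 124.1 Hz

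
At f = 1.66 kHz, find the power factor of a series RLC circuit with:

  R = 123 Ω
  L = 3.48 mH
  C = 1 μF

Step 1 — Angular frequency: ω = 2π·f = 2π·1660 = 1.043e+04 rad/s.
Step 2 — Component impedances:
  R: Z = R = 123 Ω
  L: Z = jωL = j·1.043e+04·0.00348 = 0 + j36.3 Ω
  C: Z = 1/(jωC) = -j/(ω·C) = 0 - j95.88 Ω
Step 3 — Series combination: Z_total = R + L + C = 123 - j59.58 Ω = 136.7∠-25.8° Ω.
Step 4 — Power factor: PF = cos(φ) = Re(Z)/|Z| = 123/136.67 = 0.9.
Step 5 — Type: Im(Z) = -59.58 ⇒ leading (phase φ = -25.8°).

PF = 0.9 (leading, φ = -25.8°)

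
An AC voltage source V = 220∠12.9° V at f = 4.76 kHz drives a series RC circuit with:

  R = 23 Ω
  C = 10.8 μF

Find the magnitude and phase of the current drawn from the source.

Step 1 — Angular frequency: ω = 2π·f = 2π·4760 = 2.991e+04 rad/s.
Step 2 — Component impedances:
  R: Z = R = 23 Ω
  C: Z = 1/(jωC) = -j/(ω·C) = 0 - j3.096 Ω
Step 3 — Series combination: Z_total = R + C = 23 - j3.096 Ω = 23.21∠-7.7° Ω.
Step 4 — Source phasor: V = 220∠12.9° V = 214.4 + j49.12 V.
Step 5 — Ohm's law: I = V / Z_total = (214.4 + j49.12) / (23 - j3.096) = 8.876 + j3.33 A.
Step 6 — Convert to polar: |I| = 9.48 A, ∠I = 20.6°.

I = 9.48∠20.6° A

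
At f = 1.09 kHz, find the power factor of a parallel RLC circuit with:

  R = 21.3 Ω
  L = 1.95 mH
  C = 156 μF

Step 1 — Angular frequency: ω = 2π·f = 2π·1090 = 6849 rad/s.
Step 2 — Component impedances:
  R: Z = R = 21.3 Ω
  L: Z = jωL = j·6849·0.00195 = 0 + j13.35 Ω
  C: Z = 1/(jωC) = -j/(ω·C) = 0 - j0.936 Ω
Step 3 — Parallel combination: 1/Z_total = 1/R + 1/L + 1/C; Z_total = 0.04746 - j1.004 Ω = 1.005∠-87.3° Ω.
Step 4 — Power factor: PF = cos(φ) = Re(Z)/|Z| = 0.047457/1.0054 = 0.0472.
Step 5 — Type: Im(Z) = -1.004 ⇒ leading (phase φ = -87.3°).

PF = 0.0472 (leading, φ = -87.3°)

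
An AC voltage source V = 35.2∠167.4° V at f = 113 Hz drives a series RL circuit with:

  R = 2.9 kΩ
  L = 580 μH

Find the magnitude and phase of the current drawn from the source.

Step 1 — Angular frequency: ω = 2π·f = 2π·113 = 710 rad/s.
Step 2 — Component impedances:
  R: Z = R = 2900 Ω
  L: Z = jωL = j·710·0.00058 = 0 + j0.4118 Ω
Step 3 — Series combination: Z_total = R + L = 2900 + j0.4118 Ω = 2900∠0.0° Ω.
Step 4 — Source phasor: V = 35.2∠167.4° V = -34.35 + j7.679 V.
Step 5 — Ohm's law: I = V / Z_total = (-34.35 + j7.679) / (2900 + j0.4118) = -0.01185 + j0.002649 A.
Step 6 — Convert to polar: |I| = 0.01214 A, ∠I = 167.4°.

I = 0.01214∠167.4° A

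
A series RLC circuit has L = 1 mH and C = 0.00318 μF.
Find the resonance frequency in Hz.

Step 1 — Resonance condition Im(Z)=0 gives ω₀ = 1/√(LC).
Step 2 — ω₀ = 1/√(0.001·3.18e-09) = 5.608e+05 rad/s.
Step 3 — f₀ = ω₀/(2π) = 8.925e+04 Hz.

f₀ = 8.925e+04 Hz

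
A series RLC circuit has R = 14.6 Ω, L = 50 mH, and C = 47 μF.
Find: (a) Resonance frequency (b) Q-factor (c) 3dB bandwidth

Step 1 — Resonance: ω₀ = 1/√(LC) = 1/√(0.05·4.7e-05) = 652.3 rad/s.
Step 2 — f₀ = ω₀/(2π) = 103.8 Hz.
Step 3 — Series Q: Q = ω₀L/R = 652.3·0.05/14.6 = 2.234.
Step 4 — Bandwidth: Δω = ω₀/Q = 292 rad/s; BW = Δω/(2π) = 46.47 Hz.

(a) f₀ = 103.8 Hz  (b) Q = 2.234  (c) BW = 46.47 Hz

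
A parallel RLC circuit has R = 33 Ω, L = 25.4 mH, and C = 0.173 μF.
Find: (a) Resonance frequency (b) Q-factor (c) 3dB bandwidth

Step 1 — Resonance: ω₀ = 1/√(LC) = 1/√(0.0254·1.73e-07) = 1.509e+04 rad/s.
Step 2 — f₀ = ω₀/(2π) = 2401 Hz.
Step 3 — Parallel Q: Q = R/(ω₀L) = 33/(1.509e+04·0.0254) = 0.08612.
Step 4 — Bandwidth: Δω = ω₀/Q = 1.752e+05 rad/s; BW = Δω/(2π) = 2.788e+04 Hz.

(a) f₀ = 2401 Hz  (b) Q = 0.08612  (c) BW = 2.788e+04 Hz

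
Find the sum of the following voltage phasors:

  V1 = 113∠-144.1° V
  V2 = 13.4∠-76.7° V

Step 1 — Convert each phasor to rectangular form:
  V1 = 113·(cos(-144.1°) + j·sin(-144.1°)) = -91.53 - j66.26 V
  V2 = 13.4·(cos(-76.7°) + j·sin(-76.7°)) = 3.083 - j13.04 V
Step 2 — Sum components: V_total = -88.45 - j79.3 V.
Step 3 — Convert to polar: |V_total| = 118.8 V, ∠V_total = -138.1°.

V_total = 118.8∠-138.1° V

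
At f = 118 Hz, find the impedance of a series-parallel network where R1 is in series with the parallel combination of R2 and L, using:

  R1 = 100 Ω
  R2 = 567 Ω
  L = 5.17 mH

Step 1 — Angular frequency: ω = 2π·f = 2π·118 = 741.4 rad/s.
Step 2 — Component impedances:
  R1: Z = R = 100 Ω
  R2: Z = R = 567 Ω
  L: Z = jωL = j·741.4·0.00517 = 0 + j3.833 Ω
Step 3 — Parallel branch: R2 || L = 1/(1/R2 + 1/L) = 0.02591 + j3.833 Ω.
Step 4 — Series with R1: Z_total = R1 + (R2 || L) = 100 + j3.833 Ω = 100.1∠2.2° Ω.

Z = 100 + j3.833 Ω = 100.1∠2.2° Ω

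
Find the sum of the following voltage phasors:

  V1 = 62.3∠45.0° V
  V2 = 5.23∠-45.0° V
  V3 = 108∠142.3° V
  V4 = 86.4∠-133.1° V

Step 1 — Convert each phasor to rectangular form:
  V1 = 62.3·(cos(45.0°) + j·sin(45.0°)) = 44.05 + j44.05 V
  V2 = 5.23·(cos(-45.0°) + j·sin(-45.0°)) = 3.698 - j3.698 V
  V3 = 108·(cos(142.3°) + j·sin(142.3°)) = -85.45 + j66.04 V
  V4 = 86.4·(cos(-133.1°) + j·sin(-133.1°)) = -59.03 - j63.09 V
Step 2 — Sum components: V_total = -96.74 + j43.31 V.
Step 3 — Convert to polar: |V_total| = 106 V, ∠V_total = 155.9°.

V_total = 106∠155.9° V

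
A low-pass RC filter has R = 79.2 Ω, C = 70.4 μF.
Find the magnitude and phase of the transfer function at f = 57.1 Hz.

Step 1 — Angular frequency: ω = 2π·57.1 = 358.8 rad/s.
Step 2 — Transfer function: H(jω) = 1/(1 + jωRC).
Step 3 — Denominator: 1 + jωRC = 1 + j·358.8·79.2·7.04e-05 = 1 + j2.
Step 4 — H = 0.1999 - j0.4.
Step 5 — Magnitude: |H| = 0.4471 (-7.0 dB); phase: φ = -63.4°.

|H| = 0.4471 (-7.0 dB), φ = -63.4°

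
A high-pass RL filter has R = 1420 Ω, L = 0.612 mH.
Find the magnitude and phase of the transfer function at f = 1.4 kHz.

Step 1 — Angular frequency: ω = 2π·1400 = 8796 rad/s.
Step 2 — Transfer function: H(jω) = jωL/(R + jωL).
Step 3 — Numerator jωL = j·5.383; denominator R + jωL = 1420 + j5.383.
Step 4 — H = 1.437e-05 + j0.003791.
Step 5 — Magnitude: |H| = 0.003791 (-48.4 dB); phase: φ = 89.8°.

|H| = 0.003791 (-48.4 dB), φ = 89.8°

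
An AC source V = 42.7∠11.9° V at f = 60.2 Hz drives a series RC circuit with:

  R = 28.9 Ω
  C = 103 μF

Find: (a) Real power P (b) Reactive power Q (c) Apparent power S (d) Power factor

Step 1 — Angular frequency: ω = 2π·f = 2π·60.2 = 378.2 rad/s.
Step 2 — Component impedances:
  R: Z = R = 28.9 Ω
  C: Z = 1/(jωC) = -j/(ω·C) = 0 - j25.67 Ω
Step 3 — Series combination: Z_total = R + C = 28.9 - j25.67 Ω = 38.65∠-41.6° Ω.
Step 4 — Source phasor: V = 42.7∠11.9° V = 41.78 + j8.805 V.
Step 5 — Current: I = V / Z = 0.6569 + j0.8881 A = 1.105∠53.5° A.
Step 6 — Complex power: S = V·I* = 35.27 - j31.32 VA.
Step 7 — Real power: P = Re(S) = 35.27 W.
Step 8 — Reactive power: Q = Im(S) = -31.32 VAR.
Step 9 — Apparent power: |S| = 47.17 VA.
Step 10 — Power factor: PF = P/|S| = 0.7477 (leading).

(a) P = 35.27 W  (b) Q = -31.32 VAR  (c) S = 47.17 VA  (d) PF = 0.7477 (leading)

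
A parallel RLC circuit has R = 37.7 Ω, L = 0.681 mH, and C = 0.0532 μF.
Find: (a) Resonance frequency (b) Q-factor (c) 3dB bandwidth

Step 1 — Resonance: ω₀ = 1/√(LC) = 1/√(0.000681·5.32e-08) = 1.661e+05 rad/s.
Step 2 — f₀ = ω₀/(2π) = 2.644e+04 Hz.
Step 3 — Parallel Q: Q = R/(ω₀L) = 37.7/(1.661e+05·0.000681) = 0.3332.
Step 4 — Bandwidth: Δω = ω₀/Q = 4.986e+05 rad/s; BW = Δω/(2π) = 7.935e+04 Hz.

(a) f₀ = 2.644e+04 Hz  (b) Q = 0.3332  (c) BW = 7.935e+04 Hz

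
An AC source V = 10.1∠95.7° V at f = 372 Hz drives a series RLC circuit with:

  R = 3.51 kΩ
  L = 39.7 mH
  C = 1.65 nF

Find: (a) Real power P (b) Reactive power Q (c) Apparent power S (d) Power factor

Step 1 — Angular frequency: ω = 2π·f = 2π·372 = 2337 rad/s.
Step 2 — Component impedances:
  R: Z = R = 3510 Ω
  L: Z = jωL = j·2337·0.0397 = 0 + j92.79 Ω
  C: Z = 1/(jωC) = -j/(ω·C) = 0 - j2.593e+05 Ω
Step 3 — Series combination: Z_total = R + L + C = 3510 - j2.592e+05 Ω = 2.592e+05∠-89.2° Ω.
Step 4 — Source phasor: V = 10.1∠95.7° V = -1.003 + j10.05 V.
Step 5 — Current: I = V / Z = -3.882e-05 - j3.344e-06 A = 3.896e-05∠-175.1° A.
Step 6 — Complex power: S = V·I* = 5.328e-06 - j0.0003935 VA.
Step 7 — Real power: P = Re(S) = 5.328e-06 W.
Step 8 — Reactive power: Q = Im(S) = -0.0003935 VAR.
Step 9 — Apparent power: |S| = 0.0003935 VA.
Step 10 — Power factor: PF = P/|S| = 0.01354 (leading).

(a) P = 5.328e-06 W  (b) Q = -0.0003935 VAR  (c) S = 0.0003935 VA  (d) PF = 0.01354 (leading)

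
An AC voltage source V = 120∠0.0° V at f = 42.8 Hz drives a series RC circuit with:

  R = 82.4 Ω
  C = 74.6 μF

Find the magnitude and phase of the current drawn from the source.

Step 1 — Angular frequency: ω = 2π·f = 2π·42.8 = 268.9 rad/s.
Step 2 — Component impedances:
  R: Z = R = 82.4 Ω
  C: Z = 1/(jωC) = -j/(ω·C) = 0 - j49.85 Ω
Step 3 — Series combination: Z_total = R + C = 82.4 - j49.85 Ω = 96.3∠-31.2° Ω.
Step 4 — Source phasor: V = 120∠0.0° V = 120 V.
Step 5 — Ohm's law: I = V / Z_total = (120) / (82.4 - j49.85) = 1.066 + j0.645 A.
Step 6 — Convert to polar: |I| = 1.246 A, ∠I = 31.2°.

I = 1.246∠31.2° A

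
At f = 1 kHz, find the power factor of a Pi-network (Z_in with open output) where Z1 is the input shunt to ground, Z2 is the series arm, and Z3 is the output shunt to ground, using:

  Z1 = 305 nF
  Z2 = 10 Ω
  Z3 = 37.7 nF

Step 1 — Angular frequency: ω = 2π·f = 2π·1000 = 6283 rad/s.
Step 2 — Component impedances:
  Z1: Z = 1/(jωC) = -j/(ω·C) = 0 - j521.8 Ω
  Z2: Z = R = 10 Ω
  Z3: Z = 1/(jωC) = -j/(ω·C) = 0 - j4222 Ω
Step 3 — With open output, the series arm Z2 and the output shunt Z3 appear in series to ground: Z2 + Z3 = 10 - j4222 Ω.
Step 4 — Parallel with input shunt Z1: Z_in = Z1 || (Z2 + Z3) = 0.121 - j464.4 Ω = 464.4∠-90.0° Ω.
Step 5 — Power factor: PF = cos(φ) = Re(Z)/|Z| = 0.121/464.4 = 0.0002606.
Step 6 — Type: Im(Z) = -464.4 ⇒ leading (phase φ = -90.0°).

PF = 0.0002606 (leading, φ = -90.0°)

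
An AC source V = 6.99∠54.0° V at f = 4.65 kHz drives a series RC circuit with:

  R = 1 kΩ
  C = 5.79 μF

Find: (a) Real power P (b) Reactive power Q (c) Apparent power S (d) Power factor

Step 1 — Angular frequency: ω = 2π·f = 2π·4650 = 2.922e+04 rad/s.
Step 2 — Component impedances:
  R: Z = R = 1000 Ω
  C: Z = 1/(jωC) = -j/(ω·C) = 0 - j5.911 Ω
Step 3 — Series combination: Z_total = R + C = 1000 - j5.911 Ω = 1000∠-0.3° Ω.
Step 4 — Source phasor: V = 6.99∠54.0° V = 4.109 + j5.655 V.
Step 5 — Current: I = V / Z = 0.004075 + j0.005679 A = 0.00699∠54.3° A.
Step 6 — Complex power: S = V·I* = 0.04886 - j0.0002888 VA.
Step 7 — Real power: P = Re(S) = 0.04886 W.
Step 8 — Reactive power: Q = Im(S) = -0.0002888 VAR.
Step 9 — Apparent power: |S| = 0.04886 VA.
Step 10 — Power factor: PF = P/|S| = 1 (leading).

(a) P = 0.04886 W  (b) Q = -0.0002888 VAR  (c) S = 0.04886 VA  (d) PF = 1 (leading)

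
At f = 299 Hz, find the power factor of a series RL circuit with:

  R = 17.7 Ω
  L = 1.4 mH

Step 1 — Angular frequency: ω = 2π·f = 2π·299 = 1879 rad/s.
Step 2 — Component impedances:
  R: Z = R = 17.7 Ω
  L: Z = jωL = j·1879·0.0014 = 0 + j2.63 Ω
Step 3 — Series combination: Z_total = R + L = 17.7 + j2.63 Ω = 17.89∠8.5° Ω.
Step 4 — Power factor: PF = cos(φ) = Re(Z)/|Z| = 17.7/17.8943 = 0.9891.
Step 5 — Type: Im(Z) = 2.63 ⇒ lagging (phase φ = 8.5°).

PF = 0.9891 (lagging, φ = 8.5°)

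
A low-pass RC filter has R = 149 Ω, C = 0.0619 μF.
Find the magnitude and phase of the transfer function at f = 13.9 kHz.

Step 1 — Angular frequency: ω = 2π·1.39e+04 = 8.734e+04 rad/s.
Step 2 — Transfer function: H(jω) = 1/(1 + jωRC).
Step 3 — Denominator: 1 + jωRC = 1 + j·8.734e+04·149·6.19e-08 = 1 + j0.8055.
Step 4 — H = 0.6065 - j0.4885.
Step 5 — Magnitude: |H| = 0.7788 (-2.2 dB); phase: φ = -38.9°.

|H| = 0.7788 (-2.2 dB), φ = -38.9°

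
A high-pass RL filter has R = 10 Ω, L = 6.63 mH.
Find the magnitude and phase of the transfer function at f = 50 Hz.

Step 1 — Angular frequency: ω = 2π·50 = 314.2 rad/s.
Step 2 — Transfer function: H(jω) = jωL/(R + jωL).
Step 3 — Numerator jωL = j·2.083; denominator R + jωL = 10 + j2.083.
Step 4 — H = 0.04158 + j0.1996.
Step 5 — Magnitude: |H| = 0.2039 (-13.8 dB); phase: φ = 78.2°.

|H| = 0.2039 (-13.8 dB), φ = 78.2°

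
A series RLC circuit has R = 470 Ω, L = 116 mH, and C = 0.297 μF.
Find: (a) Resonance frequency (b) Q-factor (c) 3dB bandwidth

Step 1 — Resonance: ω₀ = 1/√(LC) = 1/√(0.116·2.97e-07) = 5388 rad/s.
Step 2 — f₀ = ω₀/(2π) = 857.5 Hz.
Step 3 — Series Q: Q = ω₀L/R = 5388·0.116/470 = 1.33.
Step 4 — Bandwidth: Δω = ω₀/Q = 4052 rad/s; BW = Δω/(2π) = 644.9 Hz.

(a) f₀ = 857.5 Hz  (b) Q = 1.33  (c) BW = 644.9 Hz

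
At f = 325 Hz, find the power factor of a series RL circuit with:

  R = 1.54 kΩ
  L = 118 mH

Step 1 — Angular frequency: ω = 2π·f = 2π·325 = 2042 rad/s.
Step 2 — Component impedances:
  R: Z = R = 1540 Ω
  L: Z = jωL = j·2042·0.118 = 0 + j241 Ω
Step 3 — Series combination: Z_total = R + L = 1540 + j241 Ω = 1559∠8.9° Ω.
Step 4 — Power factor: PF = cos(φ) = Re(Z)/|Z| = 1540/1558.7 = 0.988.
Step 5 — Type: Im(Z) = 241 ⇒ lagging (phase φ = 8.9°).

PF = 0.988 (lagging, φ = 8.9°)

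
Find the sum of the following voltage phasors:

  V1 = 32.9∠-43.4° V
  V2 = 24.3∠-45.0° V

Step 1 — Convert each phasor to rectangular form:
  V1 = 32.9·(cos(-43.4°) + j·sin(-43.4°)) = 23.9 - j22.61 V
  V2 = 24.3·(cos(-45.0°) + j·sin(-45.0°)) = 17.18 - j17.18 V
Step 2 — Sum components: V_total = 41.09 - j39.79 V.
Step 3 — Convert to polar: |V_total| = 57.19 V, ∠V_total = -44.1°.

V_total = 57.19∠-44.1° V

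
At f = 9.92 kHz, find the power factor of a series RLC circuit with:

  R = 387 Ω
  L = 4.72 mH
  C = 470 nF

Step 1 — Angular frequency: ω = 2π·f = 2π·9920 = 6.233e+04 rad/s.
Step 2 — Component impedances:
  R: Z = R = 387 Ω
  L: Z = jωL = j·6.233e+04·0.00472 = 0 + j294.2 Ω
  C: Z = 1/(jωC) = -j/(ω·C) = 0 - j34.14 Ω
Step 3 — Series combination: Z_total = R + L + C = 387 + j260.1 Ω = 466.3∠33.9° Ω.
Step 4 — Power factor: PF = cos(φ) = Re(Z)/|Z| = 387/466.26 = 0.83.
Step 5 — Type: Im(Z) = 260.1 ⇒ lagging (phase φ = 33.9°).

PF = 0.83 (lagging, φ = 33.9°)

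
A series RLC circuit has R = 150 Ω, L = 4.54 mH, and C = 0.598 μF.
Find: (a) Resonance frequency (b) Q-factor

Step 1 — Resonance condition Im(Z)=0 gives ω₀ = 1/√(LC).
Step 2 — ω₀ = 1/√(0.00454·5.98e-07) = 1.919e+04 rad/s.
Step 3 — f₀ = ω₀/(2π) = 3055 Hz.
Step 4 — Series Q: Q = ω₀L/R = 1.919e+04·0.00454/150 = 0.5809.

(a) f₀ = 3055 Hz  (b) Q = 0.5809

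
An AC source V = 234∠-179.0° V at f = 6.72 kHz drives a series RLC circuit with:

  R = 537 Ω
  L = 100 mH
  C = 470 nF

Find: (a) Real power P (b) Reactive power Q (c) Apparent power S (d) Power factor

Step 1 — Angular frequency: ω = 2π·f = 2π·6720 = 4.222e+04 rad/s.
Step 2 — Component impedances:
  R: Z = R = 537 Ω
  L: Z = jωL = j·4.222e+04·0.1 = 0 + j4222 Ω
  C: Z = 1/(jωC) = -j/(ω·C) = 0 - j50.39 Ω
Step 3 — Series combination: Z_total = R + L + C = 537 + j4172 Ω = 4206∠82.7° Ω.
Step 4 — Source phasor: V = 234∠-179.0° V = -234 - j4.084 V.
Step 5 — Current: I = V / Z = -0.008064 + j0.05504 A = 0.05563∠98.3° A.
Step 6 — Complex power: S = V·I* = 1.662 + j12.91 VA.
Step 7 — Real power: P = Re(S) = 1.662 W.
Step 8 — Reactive power: Q = Im(S) = 12.91 VAR.
Step 9 — Apparent power: |S| = 13.02 VA.
Step 10 — Power factor: PF = P/|S| = 0.1277 (lagging).

(a) P = 1.662 W  (b) Q = 12.91 VAR  (c) S = 13.02 VA  (d) PF = 0.1277 (lagging)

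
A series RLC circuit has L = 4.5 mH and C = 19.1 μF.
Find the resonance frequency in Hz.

Step 1 — Resonance condition Im(Z)=0 gives ω₀ = 1/√(LC).
Step 2 — ω₀ = 1/√(0.0045·1.91e-05) = 3411 rad/s.
Step 3 — f₀ = ω₀/(2π) = 542.9 Hz.

f₀ = 542.9 Hz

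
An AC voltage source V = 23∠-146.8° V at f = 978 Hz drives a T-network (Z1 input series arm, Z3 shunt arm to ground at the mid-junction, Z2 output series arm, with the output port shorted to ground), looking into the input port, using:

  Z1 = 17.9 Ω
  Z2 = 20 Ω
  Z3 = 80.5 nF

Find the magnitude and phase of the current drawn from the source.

Step 1 — Angular frequency: ω = 2π·f = 2π·978 = 6145 rad/s.
Step 2 — Component impedances:
  Z1: Z = R = 17.9 Ω
  Z2: Z = R = 20 Ω
  Z3: Z = 1/(jωC) = -j/(ω·C) = 0 - j2022 Ω
Step 3 — With the output port shorted to ground, the output series arm Z2 runs from the junction to ground; the shunt arm Z3 also runs from the junction to ground. They appear in parallel: Z3 || Z2 = 20 - j0.1978 Ω.
Step 4 — Series with input arm Z1: Z_in = Z1 + (Z3 || Z2) = 37.9 - j0.1978 Ω = 37.9∠-0.3° Ω.
Step 5 — Source phasor: V = 23∠-146.8° V = -19.25 - j12.59 V.
Step 6 — Ohm's law: I = V / Z_total = (-19.25 - j12.59) / (37.9 - j0.1978) = -0.5061 - j0.335 A.
Step 7 — Convert to polar: |I| = 0.6069 A, ∠I = -146.5°.

I = 0.6069∠-146.5° A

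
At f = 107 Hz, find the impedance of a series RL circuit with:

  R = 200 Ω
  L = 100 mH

Step 1 — Angular frequency: ω = 2π·f = 2π·107 = 672.3 rad/s.
Step 2 — Component impedances:
  R: Z = R = 200 Ω
  L: Z = jωL = j·672.3·0.1 = 0 + j67.23 Ω
Step 3 — Series combination: Z_total = R + L = 200 + j67.23 Ω = 211∠18.6° Ω.

Z = 200 + j67.23 Ω = 211∠18.6° Ω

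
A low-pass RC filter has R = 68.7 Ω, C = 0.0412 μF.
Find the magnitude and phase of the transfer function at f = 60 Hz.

Step 1 — Angular frequency: ω = 2π·60 = 377 rad/s.
Step 2 — Transfer function: H(jω) = 1/(1 + jωRC).
Step 3 — Denominator: 1 + jωRC = 1 + j·377·68.7·4.12e-08 = 1 + j0.001067.
Step 4 — H = 1 - j0.001067.
Step 5 — Magnitude: |H| = 1 (-0.0 dB); phase: φ = -0.1°.

|H| = 1 (-0.0 dB), φ = -0.1°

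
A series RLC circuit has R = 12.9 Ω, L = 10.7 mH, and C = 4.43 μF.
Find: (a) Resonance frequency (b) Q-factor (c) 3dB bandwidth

Step 1 — Resonance: ω₀ = 1/√(LC) = 1/√(0.0107·4.43e-06) = 4593 rad/s.
Step 2 — f₀ = ω₀/(2π) = 731 Hz.
Step 3 — Series Q: Q = ω₀L/R = 4593·0.0107/12.9 = 3.81.
Step 4 — Bandwidth: Δω = ω₀/Q = 1206 rad/s; BW = Δω/(2π) = 191.9 Hz.

(a) f₀ = 731 Hz  (b) Q = 3.81  (c) BW = 191.9 Hz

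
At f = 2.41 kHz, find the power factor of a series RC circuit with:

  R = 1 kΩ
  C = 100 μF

Step 1 — Angular frequency: ω = 2π·f = 2π·2410 = 1.514e+04 rad/s.
Step 2 — Component impedances:
  R: Z = R = 1000 Ω
  C: Z = 1/(jωC) = -j/(ω·C) = 0 - j0.6604 Ω
Step 3 — Series combination: Z_total = R + C = 1000 - j0.6604 Ω = 1000∠-0.0° Ω.
Step 4 — Power factor: PF = cos(φ) = Re(Z)/|Z| = 1000/1000 = 1.
Step 5 — Type: Im(Z) = -0.6604 ⇒ leading (phase φ = -0.0°).

PF = 1 (leading, φ = -0.0°)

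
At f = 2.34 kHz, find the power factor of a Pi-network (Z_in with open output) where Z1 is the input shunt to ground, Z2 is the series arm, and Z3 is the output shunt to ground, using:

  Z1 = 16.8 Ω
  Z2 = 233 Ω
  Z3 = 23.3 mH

Step 1 — Angular frequency: ω = 2π·f = 2π·2340 = 1.47e+04 rad/s.
Step 2 — Component impedances:
  Z1: Z = R = 16.8 Ω
  Z2: Z = R = 233 Ω
  Z3: Z = jωL = j·1.47e+04·0.0233 = 0 + j342.6 Ω
Step 3 — With open output, the series arm Z2 and the output shunt Z3 appear in series to ground: Z2 + Z3 = 233 + j342.6 Ω.
Step 4 — Parallel with input shunt Z1: Z_in = Z1 || (Z2 + Z3) = 16.41 + j0.5379 Ω = 16.42∠1.9° Ω.
Step 5 — Power factor: PF = cos(φ) = Re(Z)/|Z| = 16.408/16.417 = 0.9995.
Step 6 — Type: Im(Z) = 0.5379 ⇒ lagging (phase φ = 1.9°).

PF = 0.9995 (lagging, φ = 1.9°)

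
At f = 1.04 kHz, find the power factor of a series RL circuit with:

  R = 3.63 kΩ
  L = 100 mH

Step 1 — Angular frequency: ω = 2π·f = 2π·1040 = 6535 rad/s.
Step 2 — Component impedances:
  R: Z = R = 3630 Ω
  L: Z = jωL = j·6535·0.1 = 0 + j653.5 Ω
Step 3 — Series combination: Z_total = R + L = 3630 + j653.5 Ω = 3688∠10.2° Ω.
Step 4 — Power factor: PF = cos(φ) = Re(Z)/|Z| = 3630/3688.3 = 0.9842.
Step 5 — Type: Im(Z) = 653.5 ⇒ lagging (phase φ = 10.2°).

PF = 0.9842 (lagging, φ = 10.2°)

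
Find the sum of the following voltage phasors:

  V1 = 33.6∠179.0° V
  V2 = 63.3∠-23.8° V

Step 1 — Convert each phasor to rectangular form:
  V1 = 33.6·(cos(179.0°) + j·sin(179.0°)) = -33.59 + j0.5864 V
  V2 = 63.3·(cos(-23.8°) + j·sin(-23.8°)) = 57.92 - j25.54 V
Step 2 — Sum components: V_total = 24.32 - j24.96 V.
Step 3 — Convert to polar: |V_total| = 34.85 V, ∠V_total = -45.7°.

V_total = 34.85∠-45.7° V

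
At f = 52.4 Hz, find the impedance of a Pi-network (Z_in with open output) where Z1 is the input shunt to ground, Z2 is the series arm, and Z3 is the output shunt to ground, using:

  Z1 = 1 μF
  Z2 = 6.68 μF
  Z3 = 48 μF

Step 1 — Angular frequency: ω = 2π·f = 2π·52.4 = 329.2 rad/s.
Step 2 — Component impedances:
  Z1: Z = 1/(jωC) = -j/(ω·C) = 0 - j3037 Ω
  Z2: Z = 1/(jωC) = -j/(ω·C) = 0 - j454.7 Ω
  Z3: Z = 1/(jωC) = -j/(ω·C) = 0 - j63.28 Ω
Step 3 — With open output, the series arm Z2 and the output shunt Z3 appear in series to ground: Z2 + Z3 = 0 - j518 Ω.
Step 4 — Parallel with input shunt Z1: Z_in = Z1 || (Z2 + Z3) = 0 - j442.5 Ω = 442.5∠-90.0° Ω.

Z = 0 - j442.5 Ω = 442.5∠-90.0° Ω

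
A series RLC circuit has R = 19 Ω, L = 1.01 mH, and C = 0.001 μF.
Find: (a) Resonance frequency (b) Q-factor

Step 1 — Resonance condition Im(Z)=0 gives ω₀ = 1/√(LC).
Step 2 — ω₀ = 1/√(0.00101·1e-09) = 9.95e+05 rad/s.
Step 3 — f₀ = ω₀/(2π) = 1.584e+05 Hz.
Step 4 — Series Q: Q = ω₀L/R = 9.95e+05·0.00101/19 = 52.89.

(a) f₀ = 1.584e+05 Hz  (b) Q = 52.89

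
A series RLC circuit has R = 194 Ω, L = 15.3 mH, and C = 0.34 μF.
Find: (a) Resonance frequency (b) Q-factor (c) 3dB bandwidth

Step 1 — Resonance condition Im(Z)=0 gives ω₀ = 1/√(LC).
Step 2 — ω₀ = 1/√(0.0153·3.4e-07) = 1.386e+04 rad/s.
Step 3 — f₀ = ω₀/(2π) = 2207 Hz.
Step 4 — Series Q: Q = ω₀L/R = 1.386e+04·0.0153/194 = 1.093.
Step 5 — 3dB bandwidth: Δω = ω₀/Q = 1.268e+04 rad/s; BW = Δω/(2π) = 2018 Hz.

(a) f₀ = 2207 Hz  (b) Q = 1.093  (c) BW = 2018 Hz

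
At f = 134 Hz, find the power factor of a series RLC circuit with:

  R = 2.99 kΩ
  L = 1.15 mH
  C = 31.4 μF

Step 1 — Angular frequency: ω = 2π·f = 2π·134 = 841.9 rad/s.
Step 2 — Component impedances:
  R: Z = R = 2990 Ω
  L: Z = jωL = j·841.9·0.00115 = 0 + j0.9682 Ω
  C: Z = 1/(jωC) = -j/(ω·C) = 0 - j37.83 Ω
Step 3 — Series combination: Z_total = R + L + C = 2990 - j36.86 Ω = 2990∠-0.7° Ω.
Step 4 — Power factor: PF = cos(φ) = Re(Z)/|Z| = 2990/2990.2 = 0.9999.
Step 5 — Type: Im(Z) = -36.86 ⇒ leading (phase φ = -0.7°).

PF = 0.9999 (leading, φ = -0.7°)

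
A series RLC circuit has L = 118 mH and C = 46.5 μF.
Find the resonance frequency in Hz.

Step 1 — Resonance condition Im(Z)=0 gives ω₀ = 1/√(LC).
Step 2 — ω₀ = 1/√(0.118·4.65e-05) = 426.9 rad/s.
Step 3 — f₀ = ω₀/(2π) = 67.94 Hz.

f₀ = 67.94 Hz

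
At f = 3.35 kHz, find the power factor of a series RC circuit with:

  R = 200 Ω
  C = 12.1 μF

Step 1 — Angular frequency: ω = 2π·f = 2π·3350 = 2.105e+04 rad/s.
Step 2 — Component impedances:
  R: Z = R = 200 Ω
  C: Z = 1/(jωC) = -j/(ω·C) = 0 - j3.926 Ω
Step 3 — Series combination: Z_total = R + C = 200 - j3.926 Ω = 200∠-1.1° Ω.
Step 4 — Power factor: PF = cos(φ) = Re(Z)/|Z| = 200/200.04 = 0.9998.
Step 5 — Type: Im(Z) = -3.926 ⇒ leading (phase φ = -1.1°).

PF = 0.9998 (leading, φ = -1.1°)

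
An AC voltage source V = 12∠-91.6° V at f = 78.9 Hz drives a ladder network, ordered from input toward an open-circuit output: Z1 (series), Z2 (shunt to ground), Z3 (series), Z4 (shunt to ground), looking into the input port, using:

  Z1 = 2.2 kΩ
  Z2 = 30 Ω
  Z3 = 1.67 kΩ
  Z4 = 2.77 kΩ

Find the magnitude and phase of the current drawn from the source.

Step 1 — Angular frequency: ω = 2π·f = 2π·78.9 = 495.7 rad/s.
Step 2 — Component impedances:
  Z1: Z = R = 2200 Ω
  Z2: Z = R = 30 Ω
  Z3: Z = R = 1670 Ω
  Z4: Z = R = 2770 Ω
Step 3 — Ladder network (open output): work backward from the far end, alternating series and parallel combinations. Z_in = 2230 Ω = 2230∠0.0° Ω.
Step 4 — Source phasor: V = 12∠-91.6° V = -0.3351 - j12 V.
Step 5 — Ohm's law: I = V / Z_total = (-0.3351 - j12) / (2230) = -0.0001503 - j0.00538 A.
Step 6 — Convert to polar: |I| = 0.005382 A, ∠I = -91.6°.

I = 0.005382∠-91.6° A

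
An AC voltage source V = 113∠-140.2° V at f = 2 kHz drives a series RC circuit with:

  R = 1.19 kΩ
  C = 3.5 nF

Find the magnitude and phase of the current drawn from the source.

Step 1 — Angular frequency: ω = 2π·f = 2π·2000 = 1.257e+04 rad/s.
Step 2 — Component impedances:
  R: Z = R = 1190 Ω
  C: Z = 1/(jωC) = -j/(ω·C) = 0 - j2.274e+04 Ω
Step 3 — Series combination: Z_total = R + C = 1190 - j2.274e+04 Ω = 2.277e+04∠-87.0° Ω.
Step 4 — Source phasor: V = 113∠-140.2° V = -86.82 - j72.33 V.
Step 5 — Ohm's law: I = V / Z_total = (-86.82 - j72.33) / (1190 - j2.274e+04) = 0.002973 - j0.003974 A.
Step 6 — Convert to polar: |I| = 0.004963 A, ∠I = -53.2°.

I = 0.004963∠-53.2° A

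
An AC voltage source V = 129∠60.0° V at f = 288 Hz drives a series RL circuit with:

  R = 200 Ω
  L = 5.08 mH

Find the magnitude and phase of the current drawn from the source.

Step 1 — Angular frequency: ω = 2π·f = 2π·288 = 1810 rad/s.
Step 2 — Component impedances:
  R: Z = R = 200 Ω
  L: Z = jωL = j·1810·0.00508 = 0 + j9.193 Ω
Step 3 — Series combination: Z_total = R + L = 200 + j9.193 Ω = 200.2∠2.6° Ω.
Step 4 — Source phasor: V = 129∠60.0° V = 64.5 + j111.7 V.
Step 5 — Ohm's law: I = V / Z_total = (64.5 + j111.7) / (200 + j9.193) = 0.3474 + j0.5426 A.
Step 6 — Convert to polar: |I| = 0.6443 A, ∠I = 57.4°.

I = 0.6443∠57.4° A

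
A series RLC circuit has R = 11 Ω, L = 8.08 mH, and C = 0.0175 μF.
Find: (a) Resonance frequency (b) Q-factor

Step 1 — Resonance condition Im(Z)=0 gives ω₀ = 1/√(LC).
Step 2 — ω₀ = 1/√(0.00808·1.75e-08) = 8.41e+04 rad/s.
Step 3 — f₀ = ω₀/(2π) = 1.338e+04 Hz.
Step 4 — Series Q: Q = ω₀L/R = 8.41e+04·0.00808/11 = 61.77.

(a) f₀ = 1.338e+04 Hz  (b) Q = 61.77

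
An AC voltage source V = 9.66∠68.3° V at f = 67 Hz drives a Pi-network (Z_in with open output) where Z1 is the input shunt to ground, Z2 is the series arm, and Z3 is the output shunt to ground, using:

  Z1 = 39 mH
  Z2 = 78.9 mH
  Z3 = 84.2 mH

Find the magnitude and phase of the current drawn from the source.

Step 1 — Angular frequency: ω = 2π·f = 2π·67 = 421 rad/s.
Step 2 — Component impedances:
  Z1: Z = jωL = j·421·0.039 = 0 + j16.42 Ω
  Z2: Z = jωL = j·421·0.0789 = 0 + j33.21 Ω
  Z3: Z = jωL = j·421·0.0842 = 0 + j35.45 Ω
Step 3 — With open output, the series arm Z2 and the output shunt Z3 appear in series to ground: Z2 + Z3 = 0 + j68.66 Ω.
Step 4 — Parallel with input shunt Z1: Z_in = Z1 || (Z2 + Z3) = 0 + j13.25 Ω = 13.25∠90.0° Ω.
Step 5 — Source phasor: V = 9.66∠68.3° V = 3.572 + j8.975 V.
Step 6 — Ohm's law: I = V / Z_total = (3.572 + j8.975) / (0 + j13.25) = 0.6774 - j0.2696 A.
Step 7 — Convert to polar: |I| = 0.7291 A, ∠I = -21.7°.

I = 0.7291∠-21.7° A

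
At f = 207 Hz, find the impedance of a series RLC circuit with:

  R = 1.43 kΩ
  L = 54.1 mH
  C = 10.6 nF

Step 1 — Angular frequency: ω = 2π·f = 2π·207 = 1301 rad/s.
Step 2 — Component impedances:
  R: Z = R = 1430 Ω
  L: Z = jωL = j·1301·0.0541 = 0 + j70.36 Ω
  C: Z = 1/(jωC) = -j/(ω·C) = 0 - j7.253e+04 Ω
Step 3 — Series combination: Z_total = R + L + C = 1430 - j7.246e+04 Ω = 7.248e+04∠-88.9° Ω.

Z = 1430 - j7.246e+04 Ω = 7.248e+04∠-88.9° Ω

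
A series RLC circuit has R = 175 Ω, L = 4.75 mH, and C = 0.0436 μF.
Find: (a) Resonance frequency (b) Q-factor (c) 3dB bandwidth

Step 1 — Resonance condition Im(Z)=0 gives ω₀ = 1/√(LC).
Step 2 — ω₀ = 1/√(0.00475·4.36e-08) = 6.949e+04 rad/s.
Step 3 — f₀ = ω₀/(2π) = 1.106e+04 Hz.
Step 4 — Series Q: Q = ω₀L/R = 6.949e+04·0.00475/175 = 1.886.
Step 5 — 3dB bandwidth: Δω = ω₀/Q = 3.684e+04 rad/s; BW = Δω/(2π) = 5864 Hz.

(a) f₀ = 1.106e+04 Hz  (b) Q = 1.886  (c) BW = 5864 Hz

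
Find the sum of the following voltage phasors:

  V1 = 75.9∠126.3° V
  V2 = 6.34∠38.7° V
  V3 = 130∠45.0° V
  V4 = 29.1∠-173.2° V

Step 1 — Convert each phasor to rectangular form:
  V1 = 75.9·(cos(126.3°) + j·sin(126.3°)) = -44.93 + j61.17 V
  V2 = 6.34·(cos(38.7°) + j·sin(38.7°)) = 4.948 + j3.964 V
  V3 = 130·(cos(45.0°) + j·sin(45.0°)) = 91.92 + j91.92 V
  V4 = 29.1·(cos(-173.2°) + j·sin(-173.2°)) = -28.9 - j3.446 V
Step 2 — Sum components: V_total = 23.04 + j153.6 V.
Step 3 — Convert to polar: |V_total| = 155.3 V, ∠V_total = 81.5°.

V_total = 155.3∠81.5° V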